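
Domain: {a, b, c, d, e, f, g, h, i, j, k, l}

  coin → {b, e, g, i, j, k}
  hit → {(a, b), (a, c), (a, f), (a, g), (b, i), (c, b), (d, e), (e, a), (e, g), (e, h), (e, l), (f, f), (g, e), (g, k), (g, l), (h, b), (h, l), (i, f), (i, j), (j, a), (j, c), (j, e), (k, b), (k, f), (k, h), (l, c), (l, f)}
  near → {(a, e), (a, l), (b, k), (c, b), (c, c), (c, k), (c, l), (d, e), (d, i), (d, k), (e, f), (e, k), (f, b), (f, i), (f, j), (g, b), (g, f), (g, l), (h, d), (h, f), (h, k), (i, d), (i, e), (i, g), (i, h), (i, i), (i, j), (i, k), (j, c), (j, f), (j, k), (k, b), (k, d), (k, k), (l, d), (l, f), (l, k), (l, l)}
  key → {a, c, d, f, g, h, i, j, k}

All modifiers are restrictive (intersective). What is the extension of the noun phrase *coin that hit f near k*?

{i, k}

⟦that hit f⟧ = {x : ⟨x, f⟩ ∈ ⟦hit⟧} = {a, f, i, k, l}
⟦near k⟧ = {x : ⟨x, k⟩ ∈ ⟦near⟧} = {b, c, d, e, h, i, j, k, l}
⟦coin⟧ = {b, e, g, i, j, k}
… ∩ ⟦that hit f⟧ = {b, e, g, i, j, k} ∩ {a, f, i, k, l} = {i, k}
… ∩ ⟦near k⟧ = {i, k} ∩ {b, c, d, e, h, i, j, k, l} = {i, k}
So ⟦coin that hit f near k⟧ = {i, k}.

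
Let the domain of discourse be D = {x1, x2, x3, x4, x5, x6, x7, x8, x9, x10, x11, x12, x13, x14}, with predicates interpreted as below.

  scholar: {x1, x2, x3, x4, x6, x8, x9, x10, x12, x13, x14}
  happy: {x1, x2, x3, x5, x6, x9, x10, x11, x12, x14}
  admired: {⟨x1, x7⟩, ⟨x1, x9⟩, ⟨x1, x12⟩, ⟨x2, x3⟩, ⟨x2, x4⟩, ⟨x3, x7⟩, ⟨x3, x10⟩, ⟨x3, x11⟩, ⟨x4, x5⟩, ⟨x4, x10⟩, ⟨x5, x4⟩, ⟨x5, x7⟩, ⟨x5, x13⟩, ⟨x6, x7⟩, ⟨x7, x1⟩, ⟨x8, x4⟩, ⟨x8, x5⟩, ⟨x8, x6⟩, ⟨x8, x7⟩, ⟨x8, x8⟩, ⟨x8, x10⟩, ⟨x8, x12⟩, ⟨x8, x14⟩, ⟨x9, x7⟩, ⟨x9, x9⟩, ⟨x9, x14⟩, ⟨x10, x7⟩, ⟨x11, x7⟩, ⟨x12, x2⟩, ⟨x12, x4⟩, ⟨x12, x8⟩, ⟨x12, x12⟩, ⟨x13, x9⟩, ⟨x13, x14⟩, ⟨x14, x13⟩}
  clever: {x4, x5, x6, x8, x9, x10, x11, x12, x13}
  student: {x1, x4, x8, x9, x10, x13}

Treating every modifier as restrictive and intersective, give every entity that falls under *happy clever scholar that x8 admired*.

{x6, x10, x12}

⟦that x8 admired⟧ = {x : ⟨x8, x⟩ ∈ ⟦admired⟧} = {x4, x5, x6, x7, x8, x10, x12, x14}
⟦scholar⟧ = {x1, x2, x3, x4, x6, x8, x9, x10, x12, x13, x14}
… ∩ ⟦that x8 admired⟧ = {x1, x2, x3, x4, x6, x8, x9, x10, x12, x13, x14} ∩ {x4, x5, x6, x7, x8, x10, x12, x14} = {x4, x6, x8, x10, x12, x14}
… ∩ ⟦happy⟧ = {x4, x6, x8, x10, x12, x14} ∩ {x1, x2, x3, x5, x6, x9, x10, x11, x12, x14} = {x6, x10, x12, x14}
… ∩ ⟦clever⟧ = {x6, x10, x12, x14} ∩ {x4, x5, x6, x8, x9, x10, x11, x12, x13} = {x6, x10, x12}
So ⟦happy clever scholar that x8 admired⟧ = {x6, x10, x12}.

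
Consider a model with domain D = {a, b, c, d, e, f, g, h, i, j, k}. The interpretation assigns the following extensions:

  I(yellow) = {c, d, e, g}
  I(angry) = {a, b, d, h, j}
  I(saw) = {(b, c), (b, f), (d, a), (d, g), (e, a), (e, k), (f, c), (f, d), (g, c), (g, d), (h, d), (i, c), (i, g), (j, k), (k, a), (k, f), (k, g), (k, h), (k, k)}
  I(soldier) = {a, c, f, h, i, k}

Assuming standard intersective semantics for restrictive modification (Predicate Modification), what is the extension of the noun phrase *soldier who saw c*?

⟦who saw c⟧ = {x : ⟨x, c⟩ ∈ ⟦saw⟧} = {b, f, g, i}
⟦soldier⟧ = {a, c, f, h, i, k}
… ∩ ⟦who saw c⟧ = {a, c, f, h, i, k} ∩ {b, f, g, i} = {f, i}
So ⟦soldier who saw c⟧ = {f, i}.

{f, i}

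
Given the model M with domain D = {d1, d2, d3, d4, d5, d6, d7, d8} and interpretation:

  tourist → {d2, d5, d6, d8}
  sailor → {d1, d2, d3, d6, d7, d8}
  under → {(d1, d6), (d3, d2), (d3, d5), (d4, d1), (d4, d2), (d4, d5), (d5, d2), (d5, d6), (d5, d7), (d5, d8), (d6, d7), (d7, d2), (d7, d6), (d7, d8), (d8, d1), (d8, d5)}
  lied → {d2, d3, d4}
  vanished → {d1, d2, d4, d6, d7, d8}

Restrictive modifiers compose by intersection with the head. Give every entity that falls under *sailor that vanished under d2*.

{d7}

⟦that vanished⟧ = ⟦vanished⟧ = {d1, d2, d4, d6, d7, d8}
⟦under d2⟧ = {x : ⟨x, d2⟩ ∈ ⟦under⟧} = {d3, d4, d5, d7}
⟦sailor⟧ = {d1, d2, d3, d6, d7, d8}
… ∩ ⟦that vanished⟧ = {d1, d2, d3, d6, d7, d8} ∩ {d1, d2, d4, d6, d7, d8} = {d1, d2, d6, d7, d8}
… ∩ ⟦under d2⟧ = {d1, d2, d6, d7, d8} ∩ {d3, d4, d5, d7} = {d7}
So ⟦sailor that vanished under d2⟧ = {d7}.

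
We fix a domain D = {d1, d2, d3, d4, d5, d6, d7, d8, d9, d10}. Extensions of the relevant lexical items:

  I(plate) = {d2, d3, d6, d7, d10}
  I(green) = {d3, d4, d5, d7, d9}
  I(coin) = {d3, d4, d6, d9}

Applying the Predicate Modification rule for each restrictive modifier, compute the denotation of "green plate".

{d3, d7}

⟦plate⟧ = {d2, d3, d6, d7, d10}
… ∩ ⟦green⟧ = {d2, d3, d6, d7, d10} ∩ {d3, d4, d5, d7, d9} = {d3, d7}
So ⟦green plate⟧ = {d3, d7}.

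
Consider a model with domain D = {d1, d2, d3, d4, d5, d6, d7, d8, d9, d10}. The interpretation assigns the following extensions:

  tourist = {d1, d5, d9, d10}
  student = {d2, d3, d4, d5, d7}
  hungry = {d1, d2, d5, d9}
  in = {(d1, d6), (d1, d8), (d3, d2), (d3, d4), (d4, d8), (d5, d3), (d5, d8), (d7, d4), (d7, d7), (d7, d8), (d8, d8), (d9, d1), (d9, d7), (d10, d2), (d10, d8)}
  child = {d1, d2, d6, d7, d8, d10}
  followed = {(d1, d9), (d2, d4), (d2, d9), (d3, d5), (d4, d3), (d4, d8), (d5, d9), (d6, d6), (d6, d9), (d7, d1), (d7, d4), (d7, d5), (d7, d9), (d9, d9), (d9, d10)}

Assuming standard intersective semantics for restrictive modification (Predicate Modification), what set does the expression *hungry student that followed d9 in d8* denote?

⟦that followed d9⟧ = {x : ⟨x, d9⟩ ∈ ⟦followed⟧} = {d1, d2, d5, d6, d7, d9}
⟦in d8⟧ = {x : ⟨x, d8⟩ ∈ ⟦in⟧} = {d1, d4, d5, d7, d8, d10}
⟦student⟧ = {d2, d3, d4, d5, d7}
… ∩ ⟦that followed d9⟧ = {d2, d3, d4, d5, d7} ∩ {d1, d2, d5, d6, d7, d9} = {d2, d5, d7}
… ∩ ⟦in d8⟧ = {d2, d5, d7} ∩ {d1, d4, d5, d7, d8, d10} = {d5, d7}
… ∩ ⟦hungry⟧ = {d5, d7} ∩ {d1, d2, d5, d9} = {d5}
So ⟦hungry student that followed d9 in d8⟧ = {d5}.

{d5}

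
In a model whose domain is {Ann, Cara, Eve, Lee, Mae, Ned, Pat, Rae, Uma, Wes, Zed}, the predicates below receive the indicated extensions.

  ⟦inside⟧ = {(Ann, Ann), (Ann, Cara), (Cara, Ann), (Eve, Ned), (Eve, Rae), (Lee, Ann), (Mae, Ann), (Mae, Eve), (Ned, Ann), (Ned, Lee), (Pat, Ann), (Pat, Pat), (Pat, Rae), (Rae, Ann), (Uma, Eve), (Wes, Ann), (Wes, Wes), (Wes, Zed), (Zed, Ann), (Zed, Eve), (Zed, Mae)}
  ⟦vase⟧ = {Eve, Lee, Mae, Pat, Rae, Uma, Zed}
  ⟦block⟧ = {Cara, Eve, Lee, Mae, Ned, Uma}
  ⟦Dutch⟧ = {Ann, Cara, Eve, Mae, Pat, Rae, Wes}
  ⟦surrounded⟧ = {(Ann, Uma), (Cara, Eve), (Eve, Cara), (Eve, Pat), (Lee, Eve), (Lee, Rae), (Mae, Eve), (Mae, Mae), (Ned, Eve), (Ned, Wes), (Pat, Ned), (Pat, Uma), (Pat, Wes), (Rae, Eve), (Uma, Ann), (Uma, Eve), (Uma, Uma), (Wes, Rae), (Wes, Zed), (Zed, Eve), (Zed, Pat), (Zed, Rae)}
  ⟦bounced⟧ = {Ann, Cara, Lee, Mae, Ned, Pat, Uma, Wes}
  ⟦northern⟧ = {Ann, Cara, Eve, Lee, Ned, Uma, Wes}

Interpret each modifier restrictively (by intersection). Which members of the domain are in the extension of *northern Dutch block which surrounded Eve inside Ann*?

{Cara}

⟦which surrounded Eve⟧ = {x : ⟨x, Eve⟩ ∈ ⟦surrounded⟧} = {Cara, Lee, Mae, Ned, Rae, Uma, Zed}
⟦inside Ann⟧ = {x : ⟨x, Ann⟩ ∈ ⟦inside⟧} = {Ann, Cara, Lee, Mae, Ned, Pat, Rae, Wes, Zed}
⟦block⟧ = {Cara, Eve, Lee, Mae, Ned, Uma}
… ∩ ⟦which surrounded Eve⟧ = {Cara, Eve, Lee, Mae, Ned, Uma} ∩ {Cara, Lee, Mae, Ned, Rae, Uma, Zed} = {Cara, Lee, Mae, Ned, Uma}
… ∩ ⟦inside Ann⟧ = {Cara, Lee, Mae, Ned, Uma} ∩ {Ann, Cara, Lee, Mae, Ned, Pat, Rae, Wes, Zed} = {Cara, Lee, Mae, Ned}
… ∩ ⟦northern⟧ = {Cara, Lee, Mae, Ned} ∩ {Ann, Cara, Eve, Lee, Ned, Uma, Wes} = {Cara, Lee, Ned}
… ∩ ⟦Dutch⟧ = {Cara, Lee, Ned} ∩ {Ann, Cara, Eve, Mae, Pat, Rae, Wes} = {Cara}
So ⟦northern Dutch block which surrounded Eve inside Ann⟧ = {Cara}.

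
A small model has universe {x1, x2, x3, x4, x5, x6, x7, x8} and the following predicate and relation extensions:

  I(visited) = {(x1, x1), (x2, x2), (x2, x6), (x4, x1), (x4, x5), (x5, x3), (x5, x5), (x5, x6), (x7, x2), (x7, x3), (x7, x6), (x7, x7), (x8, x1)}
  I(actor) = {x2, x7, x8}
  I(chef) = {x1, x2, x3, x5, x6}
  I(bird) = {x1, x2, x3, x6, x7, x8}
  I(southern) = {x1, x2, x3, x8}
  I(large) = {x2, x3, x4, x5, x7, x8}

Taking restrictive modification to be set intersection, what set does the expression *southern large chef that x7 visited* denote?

{x2, x3}

⟦that x7 visited⟧ = {x : ⟨x7, x⟩ ∈ ⟦visited⟧} = {x2, x3, x6, x7}
⟦chef⟧ = {x1, x2, x3, x5, x6}
… ∩ ⟦that x7 visited⟧ = {x1, x2, x3, x5, x6} ∩ {x2, x3, x6, x7} = {x2, x3, x6}
… ∩ ⟦southern⟧ = {x2, x3, x6} ∩ {x1, x2, x3, x8} = {x2, x3}
… ∩ ⟦large⟧ = {x2, x3} ∩ {x2, x3, x4, x5, x7, x8} = {x2, x3}
So ⟦southern large chef that x7 visited⟧ = {x2, x3}.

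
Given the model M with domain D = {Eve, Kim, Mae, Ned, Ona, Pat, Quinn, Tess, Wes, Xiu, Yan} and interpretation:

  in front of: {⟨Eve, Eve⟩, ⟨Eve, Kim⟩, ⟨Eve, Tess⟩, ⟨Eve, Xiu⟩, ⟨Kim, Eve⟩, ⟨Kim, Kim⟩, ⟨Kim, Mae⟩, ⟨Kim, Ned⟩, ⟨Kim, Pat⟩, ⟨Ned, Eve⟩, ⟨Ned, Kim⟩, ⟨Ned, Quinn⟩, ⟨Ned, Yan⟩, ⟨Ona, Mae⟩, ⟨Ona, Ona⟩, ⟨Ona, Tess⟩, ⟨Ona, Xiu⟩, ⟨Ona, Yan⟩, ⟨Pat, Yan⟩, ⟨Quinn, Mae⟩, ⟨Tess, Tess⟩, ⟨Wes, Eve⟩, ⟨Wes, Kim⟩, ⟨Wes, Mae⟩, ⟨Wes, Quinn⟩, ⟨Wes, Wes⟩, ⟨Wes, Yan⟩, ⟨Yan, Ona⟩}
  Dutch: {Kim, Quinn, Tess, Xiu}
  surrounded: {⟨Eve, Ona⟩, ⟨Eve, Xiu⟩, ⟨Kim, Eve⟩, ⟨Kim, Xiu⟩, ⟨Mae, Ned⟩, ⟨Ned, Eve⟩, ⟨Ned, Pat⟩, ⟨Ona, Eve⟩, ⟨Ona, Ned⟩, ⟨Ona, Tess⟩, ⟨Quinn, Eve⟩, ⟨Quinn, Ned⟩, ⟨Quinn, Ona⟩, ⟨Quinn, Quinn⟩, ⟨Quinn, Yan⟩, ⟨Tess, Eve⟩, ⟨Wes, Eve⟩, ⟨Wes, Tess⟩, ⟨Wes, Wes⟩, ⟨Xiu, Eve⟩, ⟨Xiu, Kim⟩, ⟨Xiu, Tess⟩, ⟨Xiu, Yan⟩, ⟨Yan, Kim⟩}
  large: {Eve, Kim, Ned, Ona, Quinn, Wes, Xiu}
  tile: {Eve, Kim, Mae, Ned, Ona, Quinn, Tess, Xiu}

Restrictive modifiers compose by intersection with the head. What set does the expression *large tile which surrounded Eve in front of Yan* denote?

{Ned, Ona}

⟦which surrounded Eve⟧ = {x : ⟨x, Eve⟩ ∈ ⟦surrounded⟧} = {Kim, Ned, Ona, Quinn, Tess, Wes, Xiu}
⟦in front of Yan⟧ = {x : ⟨x, Yan⟩ ∈ ⟦in front of⟧} = {Ned, Ona, Pat, Wes}
⟦tile⟧ = {Eve, Kim, Mae, Ned, Ona, Quinn, Tess, Xiu}
… ∩ ⟦which surrounded Eve⟧ = {Eve, Kim, Mae, Ned, Ona, Quinn, Tess, Xiu} ∩ {Kim, Ned, Ona, Quinn, Tess, Wes, Xiu} = {Kim, Ned, Ona, Quinn, Tess, Xiu}
… ∩ ⟦in front of Yan⟧ = {Kim, Ned, Ona, Quinn, Tess, Xiu} ∩ {Ned, Ona, Pat, Wes} = {Ned, Ona}
… ∩ ⟦large⟧ = {Ned, Ona} ∩ {Eve, Kim, Ned, Ona, Quinn, Wes, Xiu} = {Ned, Ona}
So ⟦large tile which surrounded Eve in front of Yan⟧ = {Ned, Ona}.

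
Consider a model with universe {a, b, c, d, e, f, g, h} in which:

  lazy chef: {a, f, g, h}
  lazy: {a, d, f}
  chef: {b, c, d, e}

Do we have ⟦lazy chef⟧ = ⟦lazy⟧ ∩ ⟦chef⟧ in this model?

no

⟦lazy⟧ ∩ ⟦chef⟧ = {a, d, f} ∩ {b, c, d, e} = {d}
Observed ⟦lazy chef⟧ = {a, f, g, h}.
These differ, so the modifier is not intersective in this model.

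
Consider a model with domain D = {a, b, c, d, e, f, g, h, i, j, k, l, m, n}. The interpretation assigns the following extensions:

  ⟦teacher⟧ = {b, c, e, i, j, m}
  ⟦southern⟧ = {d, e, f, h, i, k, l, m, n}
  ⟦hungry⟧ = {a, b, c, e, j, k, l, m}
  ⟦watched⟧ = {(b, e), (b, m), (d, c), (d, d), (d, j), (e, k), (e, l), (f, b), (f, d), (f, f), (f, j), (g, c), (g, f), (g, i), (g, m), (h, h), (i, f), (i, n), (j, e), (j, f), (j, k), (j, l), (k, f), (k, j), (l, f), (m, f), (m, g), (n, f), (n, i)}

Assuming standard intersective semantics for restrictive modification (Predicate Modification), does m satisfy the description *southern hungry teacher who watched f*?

yes

⟦who watched f⟧ = {x : ⟨x, f⟩ ∈ ⟦watched⟧} = {f, g, i, j, k, l, m, n}
⟦teacher⟧ = {b, c, e, i, j, m}
… ∩ ⟦who watched f⟧ = {b, c, e, i, j, m} ∩ {f, g, i, j, k, l, m, n} = {i, j, m}
… ∩ ⟦southern⟧ = {i, j, m} ∩ {d, e, f, h, i, k, l, m, n} = {i, m}
… ∩ ⟦hungry⟧ = {i, m} ∩ {a, b, c, e, j, k, l, m} = {m}
⟦southern hungry teacher who watched f⟧ = {m}; m ∈ this set.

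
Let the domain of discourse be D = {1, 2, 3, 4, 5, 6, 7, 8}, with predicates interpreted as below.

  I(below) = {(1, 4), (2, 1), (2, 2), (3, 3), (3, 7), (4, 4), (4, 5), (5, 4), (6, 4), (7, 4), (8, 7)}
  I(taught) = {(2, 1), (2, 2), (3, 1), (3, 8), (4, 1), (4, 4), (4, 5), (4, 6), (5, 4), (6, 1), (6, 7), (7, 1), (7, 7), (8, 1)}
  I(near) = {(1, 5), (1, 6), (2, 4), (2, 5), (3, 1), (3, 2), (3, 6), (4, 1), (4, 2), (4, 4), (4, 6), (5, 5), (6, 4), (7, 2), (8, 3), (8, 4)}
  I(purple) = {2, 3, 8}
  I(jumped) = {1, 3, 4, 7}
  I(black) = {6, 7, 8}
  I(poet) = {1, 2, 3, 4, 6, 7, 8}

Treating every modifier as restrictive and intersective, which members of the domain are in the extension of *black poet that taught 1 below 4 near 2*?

⟦that taught 1⟧ = {x : ⟨x, 1⟩ ∈ ⟦taught⟧} = {2, 3, 4, 6, 7, 8}
⟦below 4⟧ = {x : ⟨x, 4⟩ ∈ ⟦below⟧} = {1, 4, 5, 6, 7}
⟦near 2⟧ = {x : ⟨x, 2⟩ ∈ ⟦near⟧} = {3, 4, 7}
⟦poet⟧ = {1, 2, 3, 4, 6, 7, 8}
… ∩ ⟦that taught 1⟧ = {1, 2, 3, 4, 6, 7, 8} ∩ {2, 3, 4, 6, 7, 8} = {2, 3, 4, 6, 7, 8}
… ∩ ⟦below 4⟧ = {2, 3, 4, 6, 7, 8} ∩ {1, 4, 5, 6, 7} = {4, 6, 7}
… ∩ ⟦near 2⟧ = {4, 6, 7} ∩ {3, 4, 7} = {4, 7}
… ∩ ⟦black⟧ = {4, 7} ∩ {6, 7, 8} = {7}
So ⟦black poet that taught 1 below 4 near 2⟧ = {7}.

{7}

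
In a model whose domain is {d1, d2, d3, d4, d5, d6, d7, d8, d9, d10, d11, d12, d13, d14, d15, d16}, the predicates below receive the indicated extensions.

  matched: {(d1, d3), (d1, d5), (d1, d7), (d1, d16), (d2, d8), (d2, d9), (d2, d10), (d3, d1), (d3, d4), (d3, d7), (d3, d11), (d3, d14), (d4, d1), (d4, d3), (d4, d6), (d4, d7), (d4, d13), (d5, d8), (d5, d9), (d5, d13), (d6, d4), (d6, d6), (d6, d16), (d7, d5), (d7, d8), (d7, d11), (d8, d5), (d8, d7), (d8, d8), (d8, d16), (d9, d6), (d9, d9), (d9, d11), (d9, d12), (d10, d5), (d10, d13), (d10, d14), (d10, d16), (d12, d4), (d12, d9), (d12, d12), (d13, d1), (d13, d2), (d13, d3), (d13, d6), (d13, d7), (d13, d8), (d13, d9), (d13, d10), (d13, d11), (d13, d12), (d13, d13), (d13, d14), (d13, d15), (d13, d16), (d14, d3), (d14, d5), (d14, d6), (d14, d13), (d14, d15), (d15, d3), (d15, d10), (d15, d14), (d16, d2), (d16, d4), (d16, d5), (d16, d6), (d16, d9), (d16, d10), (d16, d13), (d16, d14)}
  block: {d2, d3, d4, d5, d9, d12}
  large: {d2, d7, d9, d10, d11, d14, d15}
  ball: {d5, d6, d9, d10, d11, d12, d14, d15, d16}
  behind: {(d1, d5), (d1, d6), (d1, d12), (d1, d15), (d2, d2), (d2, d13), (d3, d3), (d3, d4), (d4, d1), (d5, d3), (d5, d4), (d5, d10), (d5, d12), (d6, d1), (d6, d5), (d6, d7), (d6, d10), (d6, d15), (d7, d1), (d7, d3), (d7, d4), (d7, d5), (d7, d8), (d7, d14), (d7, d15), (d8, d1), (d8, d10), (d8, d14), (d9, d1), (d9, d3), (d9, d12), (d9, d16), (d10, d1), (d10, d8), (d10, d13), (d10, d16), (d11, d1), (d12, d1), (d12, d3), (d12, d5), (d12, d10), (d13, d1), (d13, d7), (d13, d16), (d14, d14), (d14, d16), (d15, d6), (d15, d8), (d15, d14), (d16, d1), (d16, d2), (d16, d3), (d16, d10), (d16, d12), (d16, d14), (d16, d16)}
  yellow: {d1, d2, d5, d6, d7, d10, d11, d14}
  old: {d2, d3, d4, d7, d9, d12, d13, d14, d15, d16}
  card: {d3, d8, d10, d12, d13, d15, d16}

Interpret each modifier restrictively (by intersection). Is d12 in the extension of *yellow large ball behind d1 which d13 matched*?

no

⟦behind d1⟧ = {x : ⟨x, d1⟩ ∈ ⟦behind⟧} = {d4, d6, d7, d8, d9, d10, d11, d12, d13, d16}
⟦which d13 matched⟧ = {x : ⟨d13, x⟩ ∈ ⟦matched⟧} = {d1, d2, d3, d6, d7, d8, d9, d10, d11, d12, d13, d14, d15, d16}
⟦ball⟧ = {d5, d6, d9, d10, d11, d12, d14, d15, d16}
… ∩ ⟦behind d1⟧ = {d5, d6, d9, d10, d11, d12, d14, d15, d16} ∩ {d4, d6, d7, d8, d9, d10, d11, d12, d13, d16} = {d6, d9, d10, d11, d12, d16}
… ∩ ⟦which d13 matched⟧ = {d6, d9, d10, d11, d12, d16} ∩ {d1, d2, d3, d6, d7, d8, d9, d10, d11, d12, d13, d14, d15, d16} = {d6, d9, d10, d11, d12, d16}
… ∩ ⟦yellow⟧ = {d6, d9, d10, d11, d12, d16} ∩ {d1, d2, d5, d6, d7, d10, d11, d14} = {d6, d10, d11}
… ∩ ⟦large⟧ = {d6, d10, d11} ∩ {d2, d7, d9, d10, d11, d14, d15} = {d10, d11}
⟦yellow large ball behind d1 which d13 matched⟧ = {d10, d11}; d12 ∉ this set.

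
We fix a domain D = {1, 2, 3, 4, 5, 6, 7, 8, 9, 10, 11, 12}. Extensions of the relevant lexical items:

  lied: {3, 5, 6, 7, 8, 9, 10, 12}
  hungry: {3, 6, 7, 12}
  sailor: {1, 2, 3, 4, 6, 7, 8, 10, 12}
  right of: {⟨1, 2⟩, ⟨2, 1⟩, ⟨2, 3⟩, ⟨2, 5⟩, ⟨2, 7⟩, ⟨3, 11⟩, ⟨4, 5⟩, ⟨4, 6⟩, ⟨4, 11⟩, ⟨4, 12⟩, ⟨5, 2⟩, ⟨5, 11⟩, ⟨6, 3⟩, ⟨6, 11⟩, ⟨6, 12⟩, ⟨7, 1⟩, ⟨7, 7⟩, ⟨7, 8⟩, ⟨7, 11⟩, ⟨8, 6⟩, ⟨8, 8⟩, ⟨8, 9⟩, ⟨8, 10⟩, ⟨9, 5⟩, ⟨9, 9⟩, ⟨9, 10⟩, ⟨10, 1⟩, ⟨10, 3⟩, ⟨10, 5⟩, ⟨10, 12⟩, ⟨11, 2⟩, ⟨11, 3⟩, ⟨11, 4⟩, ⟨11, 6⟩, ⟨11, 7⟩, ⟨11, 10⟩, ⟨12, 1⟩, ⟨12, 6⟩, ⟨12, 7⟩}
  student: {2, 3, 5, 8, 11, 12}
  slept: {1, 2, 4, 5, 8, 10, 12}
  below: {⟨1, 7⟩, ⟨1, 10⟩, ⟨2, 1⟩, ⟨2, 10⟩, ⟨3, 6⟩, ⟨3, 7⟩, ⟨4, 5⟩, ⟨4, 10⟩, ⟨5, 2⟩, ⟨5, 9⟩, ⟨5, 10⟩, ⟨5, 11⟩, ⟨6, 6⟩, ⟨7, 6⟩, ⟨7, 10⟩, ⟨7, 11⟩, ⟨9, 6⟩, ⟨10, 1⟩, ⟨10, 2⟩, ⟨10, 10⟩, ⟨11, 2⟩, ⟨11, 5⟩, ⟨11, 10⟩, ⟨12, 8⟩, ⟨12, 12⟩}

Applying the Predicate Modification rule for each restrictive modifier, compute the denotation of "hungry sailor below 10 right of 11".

{7}

⟦below 10⟧ = {x : ⟨x, 10⟩ ∈ ⟦below⟧} = {1, 2, 4, 5, 7, 10, 11}
⟦right of 11⟧ = {x : ⟨x, 11⟩ ∈ ⟦right of⟧} = {3, 4, 5, 6, 7}
⟦sailor⟧ = {1, 2, 3, 4, 6, 7, 8, 10, 12}
… ∩ ⟦below 10⟧ = {1, 2, 3, 4, 6, 7, 8, 10, 12} ∩ {1, 2, 4, 5, 7, 10, 11} = {1, 2, 4, 7, 10}
… ∩ ⟦right of 11⟧ = {1, 2, 4, 7, 10} ∩ {3, 4, 5, 6, 7} = {4, 7}
… ∩ ⟦hungry⟧ = {4, 7} ∩ {3, 6, 7, 12} = {7}
So ⟦hungry sailor below 10 right of 11⟧ = {7}.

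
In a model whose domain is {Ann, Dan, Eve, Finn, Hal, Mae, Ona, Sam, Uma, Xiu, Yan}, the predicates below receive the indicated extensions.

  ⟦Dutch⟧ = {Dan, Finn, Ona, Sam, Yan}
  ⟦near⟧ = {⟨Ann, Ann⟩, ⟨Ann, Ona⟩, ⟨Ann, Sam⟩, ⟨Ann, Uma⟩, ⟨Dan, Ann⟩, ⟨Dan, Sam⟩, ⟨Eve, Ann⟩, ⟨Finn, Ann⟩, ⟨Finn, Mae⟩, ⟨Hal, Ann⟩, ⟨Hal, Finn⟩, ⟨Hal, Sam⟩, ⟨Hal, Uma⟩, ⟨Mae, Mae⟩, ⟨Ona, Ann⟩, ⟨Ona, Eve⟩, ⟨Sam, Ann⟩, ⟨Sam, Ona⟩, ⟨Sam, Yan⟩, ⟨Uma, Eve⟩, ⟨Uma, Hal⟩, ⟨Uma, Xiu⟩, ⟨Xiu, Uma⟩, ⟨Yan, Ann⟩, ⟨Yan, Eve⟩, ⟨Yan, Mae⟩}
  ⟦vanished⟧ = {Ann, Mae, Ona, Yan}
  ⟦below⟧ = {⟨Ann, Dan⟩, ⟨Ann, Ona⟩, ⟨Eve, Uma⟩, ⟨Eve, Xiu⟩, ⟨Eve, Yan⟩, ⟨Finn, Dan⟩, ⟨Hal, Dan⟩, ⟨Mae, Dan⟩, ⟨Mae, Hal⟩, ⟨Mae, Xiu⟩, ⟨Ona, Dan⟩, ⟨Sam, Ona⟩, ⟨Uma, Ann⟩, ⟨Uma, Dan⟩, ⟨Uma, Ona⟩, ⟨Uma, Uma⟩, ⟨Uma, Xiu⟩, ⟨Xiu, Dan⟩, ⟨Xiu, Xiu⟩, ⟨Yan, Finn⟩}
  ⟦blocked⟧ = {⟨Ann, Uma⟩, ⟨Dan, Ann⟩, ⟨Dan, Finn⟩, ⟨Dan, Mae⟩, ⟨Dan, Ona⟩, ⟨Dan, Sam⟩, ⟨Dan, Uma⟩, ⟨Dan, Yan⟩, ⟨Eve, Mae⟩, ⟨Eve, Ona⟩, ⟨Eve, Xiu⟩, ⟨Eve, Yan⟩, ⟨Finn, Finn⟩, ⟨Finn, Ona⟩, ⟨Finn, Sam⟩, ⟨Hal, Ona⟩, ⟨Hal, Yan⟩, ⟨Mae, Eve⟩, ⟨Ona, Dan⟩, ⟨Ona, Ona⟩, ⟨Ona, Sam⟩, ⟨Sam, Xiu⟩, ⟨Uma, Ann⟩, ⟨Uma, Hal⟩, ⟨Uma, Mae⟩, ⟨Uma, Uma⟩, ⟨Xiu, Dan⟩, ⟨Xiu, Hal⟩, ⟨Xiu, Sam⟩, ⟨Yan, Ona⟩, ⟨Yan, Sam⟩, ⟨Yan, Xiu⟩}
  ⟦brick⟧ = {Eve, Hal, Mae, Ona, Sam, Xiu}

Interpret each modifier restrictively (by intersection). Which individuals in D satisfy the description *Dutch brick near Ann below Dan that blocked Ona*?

⟦near Ann⟧ = {x : ⟨x, Ann⟩ ∈ ⟦near⟧} = {Ann, Dan, Eve, Finn, Hal, Ona, Sam, Yan}
⟦below Dan⟧ = {x : ⟨x, Dan⟩ ∈ ⟦below⟧} = {Ann, Finn, Hal, Mae, Ona, Uma, Xiu}
⟦that blocked Ona⟧ = {x : ⟨x, Ona⟩ ∈ ⟦blocked⟧} = {Dan, Eve, Finn, Hal, Ona, Yan}
⟦brick⟧ = {Eve, Hal, Mae, Ona, Sam, Xiu}
… ∩ ⟦near Ann⟧ = {Eve, Hal, Mae, Ona, Sam, Xiu} ∩ {Ann, Dan, Eve, Finn, Hal, Ona, Sam, Yan} = {Eve, Hal, Ona, Sam}
… ∩ ⟦below Dan⟧ = {Eve, Hal, Ona, Sam} ∩ {Ann, Finn, Hal, Mae, Ona, Uma, Xiu} = {Hal, Ona}
… ∩ ⟦that blocked Ona⟧ = {Hal, Ona} ∩ {Dan, Eve, Finn, Hal, Ona, Yan} = {Hal, Ona}
… ∩ ⟦Dutch⟧ = {Hal, Ona} ∩ {Dan, Finn, Ona, Sam, Yan} = {Ona}
So ⟦Dutch brick near Ann below Dan that blocked Ona⟧ = {Ona}.

{Ona}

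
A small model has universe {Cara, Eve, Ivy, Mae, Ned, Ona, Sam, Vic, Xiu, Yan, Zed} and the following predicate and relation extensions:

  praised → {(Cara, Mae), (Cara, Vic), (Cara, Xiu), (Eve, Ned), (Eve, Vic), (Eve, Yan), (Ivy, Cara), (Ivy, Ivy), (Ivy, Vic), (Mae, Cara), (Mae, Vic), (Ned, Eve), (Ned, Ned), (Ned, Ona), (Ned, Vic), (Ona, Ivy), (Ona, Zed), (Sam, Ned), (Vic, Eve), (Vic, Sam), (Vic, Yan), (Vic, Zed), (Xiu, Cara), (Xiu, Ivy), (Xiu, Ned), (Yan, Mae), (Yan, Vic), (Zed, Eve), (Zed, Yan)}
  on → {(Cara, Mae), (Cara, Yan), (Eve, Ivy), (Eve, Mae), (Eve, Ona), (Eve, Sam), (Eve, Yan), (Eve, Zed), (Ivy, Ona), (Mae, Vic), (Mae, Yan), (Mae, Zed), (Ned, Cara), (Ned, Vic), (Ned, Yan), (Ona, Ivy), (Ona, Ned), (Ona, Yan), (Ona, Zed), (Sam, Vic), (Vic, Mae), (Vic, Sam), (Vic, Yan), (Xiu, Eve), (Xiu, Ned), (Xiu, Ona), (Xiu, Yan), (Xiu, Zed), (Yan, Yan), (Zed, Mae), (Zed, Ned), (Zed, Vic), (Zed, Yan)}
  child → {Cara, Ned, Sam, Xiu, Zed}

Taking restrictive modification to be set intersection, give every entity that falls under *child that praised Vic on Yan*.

{Cara, Ned}

⟦that praised Vic⟧ = {x : ⟨x, Vic⟩ ∈ ⟦praised⟧} = {Cara, Eve, Ivy, Mae, Ned, Yan}
⟦on Yan⟧ = {x : ⟨x, Yan⟩ ∈ ⟦on⟧} = {Cara, Eve, Mae, Ned, Ona, Vic, Xiu, Yan, Zed}
⟦child⟧ = {Cara, Ned, Sam, Xiu, Zed}
… ∩ ⟦that praised Vic⟧ = {Cara, Ned, Sam, Xiu, Zed} ∩ {Cara, Eve, Ivy, Mae, Ned, Yan} = {Cara, Ned}
… ∩ ⟦on Yan⟧ = {Cara, Ned} ∩ {Cara, Eve, Mae, Ned, Ona, Vic, Xiu, Yan, Zed} = {Cara, Ned}
So ⟦child that praised Vic on Yan⟧ = {Cara, Ned}.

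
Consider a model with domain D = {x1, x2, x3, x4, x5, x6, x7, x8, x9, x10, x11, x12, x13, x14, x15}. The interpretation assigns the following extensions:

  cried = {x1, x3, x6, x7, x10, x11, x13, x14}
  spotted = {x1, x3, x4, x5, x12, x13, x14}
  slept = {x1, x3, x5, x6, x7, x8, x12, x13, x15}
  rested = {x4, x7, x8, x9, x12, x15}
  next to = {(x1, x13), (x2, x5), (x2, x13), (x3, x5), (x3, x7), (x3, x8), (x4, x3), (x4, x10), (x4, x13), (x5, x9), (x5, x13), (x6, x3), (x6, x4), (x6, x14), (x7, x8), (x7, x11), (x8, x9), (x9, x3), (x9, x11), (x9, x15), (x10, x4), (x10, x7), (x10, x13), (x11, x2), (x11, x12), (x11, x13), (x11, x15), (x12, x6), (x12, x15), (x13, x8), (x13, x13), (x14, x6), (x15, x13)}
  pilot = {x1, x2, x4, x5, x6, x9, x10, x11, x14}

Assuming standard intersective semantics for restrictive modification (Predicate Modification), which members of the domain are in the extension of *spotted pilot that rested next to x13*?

⟦that rested⟧ = ⟦rested⟧ = {x4, x7, x8, x9, x12, x15}
⟦next to x13⟧ = {x : ⟨x, x13⟩ ∈ ⟦next to⟧} = {x1, x2, x4, x5, x10, x11, x13, x15}
⟦pilot⟧ = {x1, x2, x4, x5, x6, x9, x10, x11, x14}
… ∩ ⟦that rested⟧ = {x1, x2, x4, x5, x6, x9, x10, x11, x14} ∩ {x4, x7, x8, x9, x12, x15} = {x4, x9}
… ∩ ⟦next to x13⟧ = {x4, x9} ∩ {x1, x2, x4, x5, x10, x11, x13, x15} = {x4}
… ∩ ⟦spotted⟧ = {x4} ∩ {x1, x3, x4, x5, x12, x13, x14} = {x4}
So ⟦spotted pilot that rested next to x13⟧ = {x4}.

{x4}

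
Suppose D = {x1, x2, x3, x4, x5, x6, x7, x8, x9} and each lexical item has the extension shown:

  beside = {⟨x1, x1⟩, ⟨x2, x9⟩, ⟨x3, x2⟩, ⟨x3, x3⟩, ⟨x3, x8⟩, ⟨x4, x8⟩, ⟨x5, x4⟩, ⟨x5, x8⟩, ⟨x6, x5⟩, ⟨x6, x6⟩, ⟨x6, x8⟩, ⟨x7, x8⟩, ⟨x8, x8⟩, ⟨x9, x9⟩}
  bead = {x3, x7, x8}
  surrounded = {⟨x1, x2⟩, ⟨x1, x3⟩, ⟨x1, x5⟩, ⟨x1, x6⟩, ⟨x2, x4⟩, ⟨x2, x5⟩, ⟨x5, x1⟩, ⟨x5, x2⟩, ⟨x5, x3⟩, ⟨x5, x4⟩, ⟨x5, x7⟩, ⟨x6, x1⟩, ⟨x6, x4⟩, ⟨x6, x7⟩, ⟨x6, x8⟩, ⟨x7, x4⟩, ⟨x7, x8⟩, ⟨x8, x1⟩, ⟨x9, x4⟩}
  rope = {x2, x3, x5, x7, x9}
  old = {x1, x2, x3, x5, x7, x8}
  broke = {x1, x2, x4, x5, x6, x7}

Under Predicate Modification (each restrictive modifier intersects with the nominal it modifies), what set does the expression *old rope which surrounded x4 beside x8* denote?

⟦which surrounded x4⟧ = {x : ⟨x, x4⟩ ∈ ⟦surrounded⟧} = {x2, x5, x6, x7, x9}
⟦beside x8⟧ = {x : ⟨x, x8⟩ ∈ ⟦beside⟧} = {x3, x4, x5, x6, x7, x8}
⟦rope⟧ = {x2, x3, x5, x7, x9}
… ∩ ⟦which surrounded x4⟧ = {x2, x3, x5, x7, x9} ∩ {x2, x5, x6, x7, x9} = {x2, x5, x7, x9}
… ∩ ⟦beside x8⟧ = {x2, x5, x7, x9} ∩ {x3, x4, x5, x6, x7, x8} = {x5, x7}
… ∩ ⟦old⟧ = {x5, x7} ∩ {x1, x2, x3, x5, x7, x8} = {x5, x7}
So ⟦old rope which surrounded x4 beside x8⟧ = {x5, x7}.

{x5, x7}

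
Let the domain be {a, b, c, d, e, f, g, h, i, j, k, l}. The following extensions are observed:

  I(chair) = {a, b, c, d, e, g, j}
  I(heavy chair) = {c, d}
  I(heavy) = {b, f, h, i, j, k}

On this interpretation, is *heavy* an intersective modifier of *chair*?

no

⟦heavy⟧ ∩ ⟦chair⟧ = {b, f, h, i, j, k} ∩ {a, b, c, d, e, g, j} = {b, j}
Observed ⟦heavy chair⟧ = {c, d}.
These differ, so the modifier is not intersective in this model.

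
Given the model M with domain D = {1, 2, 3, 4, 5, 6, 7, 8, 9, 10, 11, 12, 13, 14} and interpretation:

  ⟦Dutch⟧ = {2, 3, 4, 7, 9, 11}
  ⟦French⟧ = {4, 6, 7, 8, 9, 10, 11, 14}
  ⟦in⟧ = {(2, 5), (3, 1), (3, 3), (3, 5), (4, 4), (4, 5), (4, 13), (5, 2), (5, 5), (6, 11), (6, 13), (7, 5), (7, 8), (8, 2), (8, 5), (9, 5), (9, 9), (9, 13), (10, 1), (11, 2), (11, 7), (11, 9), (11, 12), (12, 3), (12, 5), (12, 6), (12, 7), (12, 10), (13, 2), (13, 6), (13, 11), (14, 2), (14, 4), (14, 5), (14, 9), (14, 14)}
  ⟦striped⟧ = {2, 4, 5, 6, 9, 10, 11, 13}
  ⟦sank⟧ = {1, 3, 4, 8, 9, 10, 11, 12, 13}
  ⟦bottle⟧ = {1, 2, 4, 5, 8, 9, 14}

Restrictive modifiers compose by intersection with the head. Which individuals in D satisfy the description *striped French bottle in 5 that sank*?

{4, 9}

⟦in 5⟧ = {x : ⟨x, 5⟩ ∈ ⟦in⟧} = {2, 3, 4, 5, 7, 8, 9, 12, 14}
⟦that sank⟧ = ⟦sank⟧ = {1, 3, 4, 8, 9, 10, 11, 12, 13}
⟦bottle⟧ = {1, 2, 4, 5, 8, 9, 14}
… ∩ ⟦in 5⟧ = {1, 2, 4, 5, 8, 9, 14} ∩ {2, 3, 4, 5, 7, 8, 9, 12, 14} = {2, 4, 5, 8, 9, 14}
… ∩ ⟦that sank⟧ = {2, 4, 5, 8, 9, 14} ∩ {1, 3, 4, 8, 9, 10, 11, 12, 13} = {4, 8, 9}
… ∩ ⟦striped⟧ = {4, 8, 9} ∩ {2, 4, 5, 6, 9, 10, 11, 13} = {4, 9}
… ∩ ⟦French⟧ = {4, 9} ∩ {4, 6, 7, 8, 9, 10, 11, 14} = {4, 9}
So ⟦striped French bottle in 5 that sank⟧ = {4, 9}.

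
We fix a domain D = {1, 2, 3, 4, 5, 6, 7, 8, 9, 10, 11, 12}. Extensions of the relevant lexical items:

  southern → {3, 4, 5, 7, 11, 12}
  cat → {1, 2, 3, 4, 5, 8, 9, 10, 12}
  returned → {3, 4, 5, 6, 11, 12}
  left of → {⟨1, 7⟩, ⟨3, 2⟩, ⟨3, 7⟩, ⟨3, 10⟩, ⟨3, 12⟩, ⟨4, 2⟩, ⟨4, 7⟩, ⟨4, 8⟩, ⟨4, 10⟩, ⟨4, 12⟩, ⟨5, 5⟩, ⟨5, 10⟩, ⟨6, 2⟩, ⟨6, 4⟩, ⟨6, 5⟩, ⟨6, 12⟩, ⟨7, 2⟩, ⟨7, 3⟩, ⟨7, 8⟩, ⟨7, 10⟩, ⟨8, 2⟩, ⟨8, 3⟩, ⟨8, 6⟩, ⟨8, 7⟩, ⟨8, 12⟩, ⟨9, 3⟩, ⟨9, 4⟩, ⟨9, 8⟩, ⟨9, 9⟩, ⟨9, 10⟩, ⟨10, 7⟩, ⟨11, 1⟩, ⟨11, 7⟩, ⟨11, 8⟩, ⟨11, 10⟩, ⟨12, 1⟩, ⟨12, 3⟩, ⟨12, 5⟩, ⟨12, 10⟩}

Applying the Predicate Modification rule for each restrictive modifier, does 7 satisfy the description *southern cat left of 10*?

⟦left of 10⟧ = {x : ⟨x, 10⟩ ∈ ⟦left of⟧} = {3, 4, 5, 7, 9, 11, 12}
⟦cat⟧ = {1, 2, 3, 4, 5, 8, 9, 10, 12}
… ∩ ⟦left of 10⟧ = {1, 2, 3, 4, 5, 8, 9, 10, 12} ∩ {3, 4, 5, 7, 9, 11, 12} = {3, 4, 5, 9, 12}
… ∩ ⟦southern⟧ = {3, 4, 5, 9, 12} ∩ {3, 4, 5, 7, 11, 12} = {3, 4, 5, 12}
⟦southern cat left of 10⟧ = {3, 4, 5, 12}; 7 ∉ this set.

no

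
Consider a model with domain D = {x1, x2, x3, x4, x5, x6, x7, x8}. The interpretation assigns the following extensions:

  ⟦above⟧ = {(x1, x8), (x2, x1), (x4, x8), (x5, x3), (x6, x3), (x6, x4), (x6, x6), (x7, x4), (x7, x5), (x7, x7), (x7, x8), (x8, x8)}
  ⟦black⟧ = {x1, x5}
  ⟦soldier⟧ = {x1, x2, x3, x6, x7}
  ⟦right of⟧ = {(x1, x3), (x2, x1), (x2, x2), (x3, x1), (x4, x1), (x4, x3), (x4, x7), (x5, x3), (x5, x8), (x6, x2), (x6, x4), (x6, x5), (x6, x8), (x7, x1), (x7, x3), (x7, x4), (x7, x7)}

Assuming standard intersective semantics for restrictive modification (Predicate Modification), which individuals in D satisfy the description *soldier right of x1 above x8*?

{x7}

⟦right of x1⟧ = {x : ⟨x, x1⟩ ∈ ⟦right of⟧} = {x2, x3, x4, x7}
⟦above x8⟧ = {x : ⟨x, x8⟩ ∈ ⟦above⟧} = {x1, x4, x7, x8}
⟦soldier⟧ = {x1, x2, x3, x6, x7}
… ∩ ⟦right of x1⟧ = {x1, x2, x3, x6, x7} ∩ {x2, x3, x4, x7} = {x2, x3, x7}
… ∩ ⟦above x8⟧ = {x2, x3, x7} ∩ {x1, x4, x7, x8} = {x7}
So ⟦soldier right of x1 above x8⟧ = {x7}.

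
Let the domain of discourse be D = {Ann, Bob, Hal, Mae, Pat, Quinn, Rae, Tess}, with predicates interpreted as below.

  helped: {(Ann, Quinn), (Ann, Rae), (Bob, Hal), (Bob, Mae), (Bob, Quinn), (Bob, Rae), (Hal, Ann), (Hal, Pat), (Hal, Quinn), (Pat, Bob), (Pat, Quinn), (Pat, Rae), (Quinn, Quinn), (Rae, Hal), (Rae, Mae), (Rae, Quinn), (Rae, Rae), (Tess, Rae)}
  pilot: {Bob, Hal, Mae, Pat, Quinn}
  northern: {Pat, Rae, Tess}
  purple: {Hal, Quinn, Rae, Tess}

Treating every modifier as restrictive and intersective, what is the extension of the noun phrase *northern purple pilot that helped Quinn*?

{}

⟦that helped Quinn⟧ = {x : ⟨x, Quinn⟩ ∈ ⟦helped⟧} = {Ann, Bob, Hal, Pat, Quinn, Rae}
⟦pilot⟧ = {Bob, Hal, Mae, Pat, Quinn}
… ∩ ⟦that helped Quinn⟧ = {Bob, Hal, Mae, Pat, Quinn} ∩ {Ann, Bob, Hal, Pat, Quinn, Rae} = {Bob, Hal, Pat, Quinn}
… ∩ ⟦northern⟧ = {Bob, Hal, Pat, Quinn} ∩ {Pat, Rae, Tess} = {Pat}
… ∩ ⟦purple⟧ = {Pat} ∩ {Hal, Quinn, Rae, Tess} = ∅
So ⟦northern purple pilot that helped Quinn⟧ = {}.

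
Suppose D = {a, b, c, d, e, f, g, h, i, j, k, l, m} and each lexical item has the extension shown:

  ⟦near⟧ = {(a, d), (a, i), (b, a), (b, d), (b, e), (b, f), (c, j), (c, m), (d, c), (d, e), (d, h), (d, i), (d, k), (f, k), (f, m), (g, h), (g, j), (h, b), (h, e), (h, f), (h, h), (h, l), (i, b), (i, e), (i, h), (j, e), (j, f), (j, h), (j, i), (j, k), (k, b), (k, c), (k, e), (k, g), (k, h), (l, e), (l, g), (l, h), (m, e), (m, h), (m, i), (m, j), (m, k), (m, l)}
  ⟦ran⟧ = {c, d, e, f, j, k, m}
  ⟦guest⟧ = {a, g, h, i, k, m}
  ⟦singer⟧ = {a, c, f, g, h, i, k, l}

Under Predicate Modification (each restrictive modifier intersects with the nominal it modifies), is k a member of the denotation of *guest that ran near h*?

⟦that ran⟧ = ⟦ran⟧ = {c, d, e, f, j, k, m}
⟦near h⟧ = {x : ⟨x, h⟩ ∈ ⟦near⟧} = {d, g, h, i, j, k, l, m}
⟦guest⟧ = {a, g, h, i, k, m}
… ∩ ⟦that ran⟧ = {a, g, h, i, k, m} ∩ {c, d, e, f, j, k, m} = {k, m}
… ∩ ⟦near h⟧ = {k, m} ∩ {d, g, h, i, j, k, l, m} = {k, m}
⟦guest that ran near h⟧ = {k, m}; k ∈ this set.

yes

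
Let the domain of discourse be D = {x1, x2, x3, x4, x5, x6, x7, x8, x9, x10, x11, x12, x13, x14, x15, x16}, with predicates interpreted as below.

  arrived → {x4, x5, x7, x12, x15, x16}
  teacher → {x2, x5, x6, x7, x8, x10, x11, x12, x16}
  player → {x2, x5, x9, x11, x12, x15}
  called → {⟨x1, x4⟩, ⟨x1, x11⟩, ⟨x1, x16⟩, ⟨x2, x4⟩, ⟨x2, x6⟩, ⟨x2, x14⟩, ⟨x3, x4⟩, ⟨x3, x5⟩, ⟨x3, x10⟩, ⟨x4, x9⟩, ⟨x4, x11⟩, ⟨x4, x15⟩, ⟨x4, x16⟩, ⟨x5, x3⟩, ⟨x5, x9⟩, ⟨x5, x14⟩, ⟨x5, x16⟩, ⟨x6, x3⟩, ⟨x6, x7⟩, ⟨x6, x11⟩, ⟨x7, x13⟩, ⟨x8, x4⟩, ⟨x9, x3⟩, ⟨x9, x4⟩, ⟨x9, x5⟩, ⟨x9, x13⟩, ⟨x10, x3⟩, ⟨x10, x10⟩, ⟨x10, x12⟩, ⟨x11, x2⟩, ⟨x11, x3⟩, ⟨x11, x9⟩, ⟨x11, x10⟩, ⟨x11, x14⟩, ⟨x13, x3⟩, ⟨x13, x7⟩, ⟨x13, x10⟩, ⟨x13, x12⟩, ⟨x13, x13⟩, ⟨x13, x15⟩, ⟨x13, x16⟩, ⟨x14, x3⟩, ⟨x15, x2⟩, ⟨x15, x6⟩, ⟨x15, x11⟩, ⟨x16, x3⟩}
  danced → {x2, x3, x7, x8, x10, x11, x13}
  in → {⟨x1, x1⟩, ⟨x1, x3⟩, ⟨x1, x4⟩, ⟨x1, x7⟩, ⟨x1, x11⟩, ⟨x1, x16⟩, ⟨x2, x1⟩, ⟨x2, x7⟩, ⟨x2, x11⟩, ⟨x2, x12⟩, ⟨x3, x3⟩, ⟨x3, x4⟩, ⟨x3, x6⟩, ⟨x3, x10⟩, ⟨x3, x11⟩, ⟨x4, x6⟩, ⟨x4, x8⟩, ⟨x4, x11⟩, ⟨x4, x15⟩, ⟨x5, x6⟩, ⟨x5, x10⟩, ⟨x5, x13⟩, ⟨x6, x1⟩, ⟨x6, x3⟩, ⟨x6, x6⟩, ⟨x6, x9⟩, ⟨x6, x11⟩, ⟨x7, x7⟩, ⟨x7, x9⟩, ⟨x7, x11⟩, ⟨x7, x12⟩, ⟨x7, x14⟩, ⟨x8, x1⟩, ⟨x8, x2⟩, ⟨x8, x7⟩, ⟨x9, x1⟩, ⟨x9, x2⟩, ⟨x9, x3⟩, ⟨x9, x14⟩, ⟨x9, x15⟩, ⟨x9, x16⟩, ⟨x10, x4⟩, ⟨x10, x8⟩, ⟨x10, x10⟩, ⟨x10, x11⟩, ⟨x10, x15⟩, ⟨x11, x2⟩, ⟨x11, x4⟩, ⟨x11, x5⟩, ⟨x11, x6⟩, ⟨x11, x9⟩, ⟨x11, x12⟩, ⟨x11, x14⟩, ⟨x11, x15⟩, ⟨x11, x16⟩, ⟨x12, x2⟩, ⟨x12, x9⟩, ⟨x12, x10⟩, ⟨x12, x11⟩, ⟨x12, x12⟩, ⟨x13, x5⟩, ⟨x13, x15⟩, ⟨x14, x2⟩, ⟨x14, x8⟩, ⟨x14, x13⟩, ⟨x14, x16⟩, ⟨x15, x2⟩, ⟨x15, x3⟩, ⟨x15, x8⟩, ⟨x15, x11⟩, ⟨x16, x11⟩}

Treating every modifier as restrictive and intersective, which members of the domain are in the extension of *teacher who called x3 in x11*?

⟦who called x3⟧ = {x : ⟨x, x3⟩ ∈ ⟦called⟧} = {x5, x6, x9, x10, x11, x13, x14, x16}
⟦in x11⟧ = {x : ⟨x, x11⟩ ∈ ⟦in⟧} = {x1, x2, x3, x4, x6, x7, x10, x12, x15, x16}
⟦teacher⟧ = {x2, x5, x6, x7, x8, x10, x11, x12, x16}
… ∩ ⟦who called x3⟧ = {x2, x5, x6, x7, x8, x10, x11, x12, x16} ∩ {x5, x6, x9, x10, x11, x13, x14, x16} = {x5, x6, x10, x11, x16}
… ∩ ⟦in x11⟧ = {x5, x6, x10, x11, x16} ∩ {x1, x2, x3, x4, x6, x7, x10, x12, x15, x16} = {x6, x10, x16}
So ⟦teacher who called x3 in x11⟧ = {x6, x10, x16}.

{x6, x10, x16}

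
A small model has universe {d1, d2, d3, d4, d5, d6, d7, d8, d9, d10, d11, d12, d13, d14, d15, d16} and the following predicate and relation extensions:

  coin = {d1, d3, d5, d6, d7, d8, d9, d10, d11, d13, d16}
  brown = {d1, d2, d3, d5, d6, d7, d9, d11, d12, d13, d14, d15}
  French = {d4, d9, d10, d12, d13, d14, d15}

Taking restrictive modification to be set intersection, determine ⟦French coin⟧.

⟦coin⟧ = {d1, d3, d5, d6, d7, d8, d9, d10, d11, d13, d16}
… ∩ ⟦French⟧ = {d1, d3, d5, d6, d7, d8, d9, d10, d11, d13, d16} ∩ {d4, d9, d10, d12, d13, d14, d15} = {d9, d10, d13}
So ⟦French coin⟧ = {d9, d10, d13}.

{d9, d10, d13}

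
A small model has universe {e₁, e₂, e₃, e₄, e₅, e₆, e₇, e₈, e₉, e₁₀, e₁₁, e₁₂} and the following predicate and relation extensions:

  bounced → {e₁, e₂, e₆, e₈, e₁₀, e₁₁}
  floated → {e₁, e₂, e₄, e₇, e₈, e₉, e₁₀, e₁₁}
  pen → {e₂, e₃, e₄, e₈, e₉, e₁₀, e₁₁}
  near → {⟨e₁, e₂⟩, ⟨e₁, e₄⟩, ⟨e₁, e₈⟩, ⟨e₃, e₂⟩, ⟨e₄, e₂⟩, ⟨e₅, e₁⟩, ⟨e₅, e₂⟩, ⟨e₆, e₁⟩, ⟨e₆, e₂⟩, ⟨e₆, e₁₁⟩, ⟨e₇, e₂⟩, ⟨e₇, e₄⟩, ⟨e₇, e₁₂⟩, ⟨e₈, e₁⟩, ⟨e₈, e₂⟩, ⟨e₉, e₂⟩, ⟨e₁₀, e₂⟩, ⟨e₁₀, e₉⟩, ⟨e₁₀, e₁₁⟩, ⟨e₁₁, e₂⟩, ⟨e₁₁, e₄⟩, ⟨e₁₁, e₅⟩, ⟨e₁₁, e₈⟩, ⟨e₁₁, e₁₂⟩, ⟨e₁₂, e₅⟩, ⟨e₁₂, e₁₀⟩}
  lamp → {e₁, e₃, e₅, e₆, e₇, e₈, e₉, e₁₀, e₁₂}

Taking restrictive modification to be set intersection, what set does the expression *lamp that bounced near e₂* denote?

⟦that bounced⟧ = ⟦bounced⟧ = {e₁, e₂, e₆, e₈, e₁₀, e₁₁}
⟦near e₂⟧ = {x : ⟨x, e₂⟩ ∈ ⟦near⟧} = {e₁, e₃, e₄, e₅, e₆, e₇, e₈, e₉, e₁₀, e₁₁}
⟦lamp⟧ = {e₁, e₃, e₅, e₆, e₇, e₈, e₉, e₁₀, e₁₂}
… ∩ ⟦that bounced⟧ = {e₁, e₃, e₅, e₆, e₇, e₈, e₉, e₁₀, e₁₂} ∩ {e₁, e₂, e₆, e₈, e₁₀, e₁₁} = {e₁, e₆, e₈, e₁₀}
… ∩ ⟦near e₂⟧ = {e₁, e₆, e₈, e₁₀} ∩ {e₁, e₃, e₄, e₅, e₆, e₇, e₈, e₉, e₁₀, e₁₁} = {e₁, e₆, e₈, e₁₀}
So ⟦lamp that bounced near e₂⟧ = {e₁, e₆, e₈, e₁₀}.

{e₁, e₆, e₈, e₁₀}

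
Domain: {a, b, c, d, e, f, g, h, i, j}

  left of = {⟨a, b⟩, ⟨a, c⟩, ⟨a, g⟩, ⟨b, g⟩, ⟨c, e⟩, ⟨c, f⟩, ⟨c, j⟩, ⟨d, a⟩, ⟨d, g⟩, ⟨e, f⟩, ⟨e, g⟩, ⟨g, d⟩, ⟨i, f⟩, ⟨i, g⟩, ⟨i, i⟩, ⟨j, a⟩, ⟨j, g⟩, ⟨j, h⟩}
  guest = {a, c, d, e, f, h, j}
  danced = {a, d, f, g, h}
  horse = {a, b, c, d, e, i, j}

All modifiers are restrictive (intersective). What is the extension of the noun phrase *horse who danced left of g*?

⟦who danced⟧ = ⟦danced⟧ = {a, d, f, g, h}
⟦left of g⟧ = {x : ⟨x, g⟩ ∈ ⟦left of⟧} = {a, b, d, e, i, j}
⟦horse⟧ = {a, b, c, d, e, i, j}
… ∩ ⟦who danced⟧ = {a, b, c, d, e, i, j} ∩ {a, d, f, g, h} = {a, d}
… ∩ ⟦left of g⟧ = {a, d} ∩ {a, b, d, e, i, j} = {a, d}
So ⟦horse who danced left of g⟧ = {a, d}.

{a, d}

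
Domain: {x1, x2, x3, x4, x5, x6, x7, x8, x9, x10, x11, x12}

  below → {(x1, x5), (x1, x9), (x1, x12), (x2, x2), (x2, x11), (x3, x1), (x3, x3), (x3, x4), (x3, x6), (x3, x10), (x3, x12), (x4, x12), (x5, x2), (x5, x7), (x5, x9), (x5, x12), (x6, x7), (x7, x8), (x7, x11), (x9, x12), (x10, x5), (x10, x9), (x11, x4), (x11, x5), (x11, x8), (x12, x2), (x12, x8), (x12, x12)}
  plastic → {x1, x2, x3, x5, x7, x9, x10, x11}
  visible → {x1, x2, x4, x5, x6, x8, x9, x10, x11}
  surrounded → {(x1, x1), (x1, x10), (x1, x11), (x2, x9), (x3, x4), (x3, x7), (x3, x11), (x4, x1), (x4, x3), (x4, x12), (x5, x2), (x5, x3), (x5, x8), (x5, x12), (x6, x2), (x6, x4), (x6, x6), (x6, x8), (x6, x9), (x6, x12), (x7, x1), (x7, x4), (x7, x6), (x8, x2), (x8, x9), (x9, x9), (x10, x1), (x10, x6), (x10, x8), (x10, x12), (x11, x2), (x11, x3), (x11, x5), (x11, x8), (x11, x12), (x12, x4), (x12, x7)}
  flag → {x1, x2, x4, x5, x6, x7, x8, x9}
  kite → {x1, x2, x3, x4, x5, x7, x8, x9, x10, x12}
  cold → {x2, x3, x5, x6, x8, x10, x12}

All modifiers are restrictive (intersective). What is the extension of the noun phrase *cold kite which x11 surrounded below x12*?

⟦which x11 surrounded⟧ = {x : ⟨x11, x⟩ ∈ ⟦surrounded⟧} = {x2, x3, x5, x8, x12}
⟦below x12⟧ = {x : ⟨x, x12⟩ ∈ ⟦below⟧} = {x1, x3, x4, x5, x9, x12}
⟦kite⟧ = {x1, x2, x3, x4, x5, x7, x8, x9, x10, x12}
… ∩ ⟦which x11 surrounded⟧ = {x1, x2, x3, x4, x5, x7, x8, x9, x10, x12} ∩ {x2, x3, x5, x8, x12} = {x2, x3, x5, x8, x12}
… ∩ ⟦below x12⟧ = {x2, x3, x5, x8, x12} ∩ {x1, x3, x4, x5, x9, x12} = {x3, x5, x12}
… ∩ ⟦cold⟧ = {x3, x5, x12} ∩ {x2, x3, x5, x6, x8, x10, x12} = {x3, x5, x12}
So ⟦cold kite which x11 surrounded below x12⟧ = {x3, x5, x12}.

{x3, x5, x12}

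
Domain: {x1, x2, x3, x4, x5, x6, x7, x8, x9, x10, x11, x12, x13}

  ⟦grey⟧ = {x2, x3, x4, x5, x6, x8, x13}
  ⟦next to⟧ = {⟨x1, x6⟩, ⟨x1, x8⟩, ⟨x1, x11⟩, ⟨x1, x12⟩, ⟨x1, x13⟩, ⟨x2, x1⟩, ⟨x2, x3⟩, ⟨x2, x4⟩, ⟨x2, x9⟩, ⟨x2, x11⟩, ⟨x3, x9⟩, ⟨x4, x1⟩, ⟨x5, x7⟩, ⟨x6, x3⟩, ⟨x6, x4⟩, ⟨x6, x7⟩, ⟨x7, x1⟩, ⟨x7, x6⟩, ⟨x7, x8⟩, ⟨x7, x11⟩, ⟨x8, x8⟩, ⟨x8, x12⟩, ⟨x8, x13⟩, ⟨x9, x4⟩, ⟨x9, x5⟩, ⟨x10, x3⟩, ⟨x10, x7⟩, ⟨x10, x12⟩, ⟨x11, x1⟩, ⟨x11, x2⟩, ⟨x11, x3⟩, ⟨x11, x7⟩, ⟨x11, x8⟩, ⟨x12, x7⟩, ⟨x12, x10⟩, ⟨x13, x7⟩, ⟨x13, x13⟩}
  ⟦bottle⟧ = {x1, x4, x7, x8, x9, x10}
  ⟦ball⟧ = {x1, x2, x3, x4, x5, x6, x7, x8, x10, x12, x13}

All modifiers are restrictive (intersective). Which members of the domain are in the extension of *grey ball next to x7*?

{x5, x6, x13}

⟦next to x7⟧ = {x : ⟨x, x7⟩ ∈ ⟦next to⟧} = {x5, x6, x10, x11, x12, x13}
⟦ball⟧ = {x1, x2, x3, x4, x5, x6, x7, x8, x10, x12, x13}
… ∩ ⟦next to x7⟧ = {x1, x2, x3, x4, x5, x6, x7, x8, x10, x12, x13} ∩ {x5, x6, x10, x11, x12, x13} = {x5, x6, x10, x12, x13}
… ∩ ⟦grey⟧ = {x5, x6, x10, x12, x13} ∩ {x2, x3, x4, x5, x6, x8, x13} = {x5, x6, x13}
So ⟦grey ball next to x7⟧ = {x5, x6, x13}.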